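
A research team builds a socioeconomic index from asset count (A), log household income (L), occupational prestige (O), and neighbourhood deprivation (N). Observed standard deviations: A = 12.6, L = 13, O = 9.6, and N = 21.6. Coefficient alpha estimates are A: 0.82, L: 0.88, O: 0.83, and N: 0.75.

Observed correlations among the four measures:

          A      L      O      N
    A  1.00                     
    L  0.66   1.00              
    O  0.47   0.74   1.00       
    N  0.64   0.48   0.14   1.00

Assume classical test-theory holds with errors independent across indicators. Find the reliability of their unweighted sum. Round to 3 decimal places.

0.913

Var(A+L+O+N) = 12.6² + 13² + 9.6² + 21.6² + 2·[12.6·13·0.66 + 12.6·9.6·0.47 + 12.6·21.6·0.64 + 13·9.6·0.74 + 13·21.6·0.48 + 9.6·21.6·0.14] = 886.48 + 1190.62 = 2077.1.
With uncorrelated errors the cross-covariances are all true-score covariance, so they carry over unchanged; only the diagonal terms shrink to ρᵢσᵢ².
True-score variance = [12.6²·0.82 + 13²·0.88 + 9.6²·0.83 + 21.6²·0.75] + 1190.62 = 705.316 + 1190.62 = 1895.93.
Reliability = 1895.93 / 2077.1 = 0.913.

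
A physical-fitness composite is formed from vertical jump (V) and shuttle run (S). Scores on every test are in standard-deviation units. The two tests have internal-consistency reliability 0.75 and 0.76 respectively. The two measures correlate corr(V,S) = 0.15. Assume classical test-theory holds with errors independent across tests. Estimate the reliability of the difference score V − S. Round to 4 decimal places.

Var(V−S) = 1 + 1 − 2·0.15 = 2 − 0.3 = 1.7.
Because errors are independent across components, Cov(Tᵢ,Tⱼ) = Cov(Xᵢ,Xⱼ); the off-diagonal part of the true-score variance is the same as above.
True-score variance = [0.75 + 0.76] − 0.3 = 1.51 − 0.3 = 1.21.
Reliability = 1.21 / 1.7 = 0.7118.

0.7118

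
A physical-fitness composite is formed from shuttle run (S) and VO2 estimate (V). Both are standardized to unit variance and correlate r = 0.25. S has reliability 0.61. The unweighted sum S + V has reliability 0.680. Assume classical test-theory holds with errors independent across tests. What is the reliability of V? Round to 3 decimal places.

Var(S+V) = 2 + 2·0.25 = 2.500.
True-score variance = ρ_S + ρ_V + 2·0.25, so 0.680 = (0.61 + ρ_V + 0.50) / 2.500.
ρ_V = 0.680·2.500 − 0.61 − 0.50 = 0.590.

0.590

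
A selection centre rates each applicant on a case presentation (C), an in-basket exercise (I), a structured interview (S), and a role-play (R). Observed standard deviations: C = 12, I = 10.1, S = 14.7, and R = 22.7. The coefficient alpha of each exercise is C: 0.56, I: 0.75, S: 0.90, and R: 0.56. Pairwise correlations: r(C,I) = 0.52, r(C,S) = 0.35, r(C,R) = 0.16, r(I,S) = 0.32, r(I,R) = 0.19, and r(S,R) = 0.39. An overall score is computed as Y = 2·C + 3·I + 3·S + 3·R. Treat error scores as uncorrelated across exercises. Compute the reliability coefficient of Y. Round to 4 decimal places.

Var(Y) = 2²·12² + 3²·10.1² + 3²·14.7² + 3²·22.7² + 2·[6·12·10.1·0.52 + 6·12·14.7·0.35 + 6·12·22.7·0.16 + 9·10.1·14.7·0.32 + 9·10.1·22.7·0.19 + 9·14.7·22.7·0.39] = 8076.51 + 6001.97 = 14078.5.
Because errors are independent across components, Cov(Tᵢ,Tⱼ) = Cov(Xᵢ,Xⱼ); the off-diagonal part of the true-score variance is the same as above.
True-score variance = [2²·12²·0.56 + 3²·10.1²·0.75 + 3²·14.7²·0.90 + 3²·22.7²·0.56] + 6001.97 = 5358.52 + 6001.97 = 11360.5.
Reliability = 11360.5 / 14078.5 = 0.8069.

0.8069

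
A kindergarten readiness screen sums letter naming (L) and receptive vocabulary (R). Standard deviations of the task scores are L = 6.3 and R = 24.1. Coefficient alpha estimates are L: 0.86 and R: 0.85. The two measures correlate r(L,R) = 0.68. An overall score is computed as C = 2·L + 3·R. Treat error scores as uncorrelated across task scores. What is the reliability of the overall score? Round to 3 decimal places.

0.878

Var(C) = 2²·6.3² + 3²·24.1² + 2·[6·6.3·24.1·0.68] = 5386.05 + 1238.93 = 6624.98.
With uncorrelated errors the cross-covariances are all true-score covariance, so they carry over unchanged; only the diagonal terms shrink to ρᵢσᵢ².
True-score variance = [2²·6.3²·0.86 + 3²·24.1²·0.85] + 1238.93 = 4579.73 + 1238.93 = 5818.66.
Reliability = 5818.66 / 6624.98 = 0.878.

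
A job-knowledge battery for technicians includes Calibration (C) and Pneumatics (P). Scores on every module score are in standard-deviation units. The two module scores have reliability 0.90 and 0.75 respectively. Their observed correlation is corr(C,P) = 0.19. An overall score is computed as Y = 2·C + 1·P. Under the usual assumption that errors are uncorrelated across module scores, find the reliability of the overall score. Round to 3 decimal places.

Var(Y) = 2² + 1 + 2·[2·0.19] = 5 + 0.76 = 5.76.
Because errors are independent across components, Cov(Tᵢ,Tⱼ) = Cov(Xᵢ,Xⱼ); the off-diagonal part of the true-score variance is the same as above.
True-score variance = [2²·0.90 + 0.75] + 0.76 = 4.35 + 0.76 = 5.11.
Reliability = 5.11 / 5.76 = 0.887.

0.887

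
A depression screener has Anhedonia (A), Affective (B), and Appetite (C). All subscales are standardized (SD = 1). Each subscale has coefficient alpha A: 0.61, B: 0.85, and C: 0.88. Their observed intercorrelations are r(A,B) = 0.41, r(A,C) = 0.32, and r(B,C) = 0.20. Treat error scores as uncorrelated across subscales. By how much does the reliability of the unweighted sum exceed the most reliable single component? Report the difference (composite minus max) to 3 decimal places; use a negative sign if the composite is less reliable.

-0.016

Var(sum) = 3 + 1.86 = 4.86; true-score variance = 2.34 + 1.86 = 4.2; composite reliability = 0.8642.
Max component reliability = 0.8800.
Difference = 0.8642 − 0.8800 = -0.016.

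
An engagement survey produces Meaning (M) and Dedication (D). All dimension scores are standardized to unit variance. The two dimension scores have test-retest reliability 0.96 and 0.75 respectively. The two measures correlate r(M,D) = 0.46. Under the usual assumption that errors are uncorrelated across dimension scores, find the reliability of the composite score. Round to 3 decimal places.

Var(M+D) = 2 + 2·[0.46] = 2 + 0.92 = 2.92.
With uncorrelated errors the cross-covariances are all true-score covariance, so they carry over unchanged; only the diagonal terms shrink to ρᵢσᵢ².
True-score variance = [0.96 + 0.75] + 0.92 = 1.71 + 0.92 = 2.63.
Reliability = 2.63 / 2.92 = 0.901.

0.901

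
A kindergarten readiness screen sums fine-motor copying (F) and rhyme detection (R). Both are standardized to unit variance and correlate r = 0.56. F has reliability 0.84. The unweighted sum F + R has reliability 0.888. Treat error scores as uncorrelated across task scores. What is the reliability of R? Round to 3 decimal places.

Var(F+R) = 2 + 2·0.56 = 3.120.
True-score variance = ρ_F + ρ_R + 2·0.56, so 0.888 = (0.84 + ρ_R + 1.12) / 3.120.
ρ_R = 0.888·3.120 − 0.84 − 1.12 = 0.811.

0.811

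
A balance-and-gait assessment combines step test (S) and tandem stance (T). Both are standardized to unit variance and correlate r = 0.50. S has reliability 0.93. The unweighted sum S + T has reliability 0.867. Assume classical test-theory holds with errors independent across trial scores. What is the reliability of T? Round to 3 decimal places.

0.671

Var(S+T) = 2 + 2·0.50 = 3.000.
True-score variance = ρ_S + ρ_T + 2·0.50, so 0.867 = (0.93 + ρ_T + 1.00) / 3.000.
ρ_T = 0.867·3.000 − 0.93 − 1.00 = 0.671.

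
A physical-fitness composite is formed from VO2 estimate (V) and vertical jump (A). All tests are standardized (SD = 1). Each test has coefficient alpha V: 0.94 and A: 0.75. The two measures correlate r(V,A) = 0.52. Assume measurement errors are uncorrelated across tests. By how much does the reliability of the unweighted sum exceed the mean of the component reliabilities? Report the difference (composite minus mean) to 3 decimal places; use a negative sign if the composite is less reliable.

0.053

Var(sum) = 2 + 1.04 = 3.04; true-score variance = 1.69 + 1.04 = 2.73; composite reliability = 0.8980.
Mean component reliability = 0.8450.
Difference = 0.8980 − 0.8450 = 0.053.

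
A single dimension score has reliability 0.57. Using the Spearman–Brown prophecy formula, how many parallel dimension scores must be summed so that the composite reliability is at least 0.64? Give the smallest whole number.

2

k ≥ ρ*(1−ρ₁)/(ρ₁(1−ρ*)) = 0.64·0.43 / (0.57·0.36) = 1.341.
Smallest integer k = 2.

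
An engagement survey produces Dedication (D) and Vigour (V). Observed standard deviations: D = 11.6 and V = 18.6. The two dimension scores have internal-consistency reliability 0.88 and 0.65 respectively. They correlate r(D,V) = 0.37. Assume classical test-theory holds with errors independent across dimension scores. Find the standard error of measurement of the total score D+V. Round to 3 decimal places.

Var(total) = 480.52 + 159.662 = 640.182.
True-score variance = 343.287 + 159.662 = 502.949, so reliability = 0.7856.
Error variance = 640.182 − 502.949 = 137.233; SEM = √137.233 = 11.715.

11.715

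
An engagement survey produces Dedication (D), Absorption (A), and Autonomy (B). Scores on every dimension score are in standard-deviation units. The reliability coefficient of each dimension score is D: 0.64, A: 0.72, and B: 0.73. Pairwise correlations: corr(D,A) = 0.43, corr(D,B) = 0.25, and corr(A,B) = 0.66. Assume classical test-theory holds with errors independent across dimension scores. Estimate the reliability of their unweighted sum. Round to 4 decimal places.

0.8398

Var(D+A+B) = 3 + 2·[0.43 + 0.25 + 0.66] = 3 + 2.68 = 5.68.
Under uncorrelated errors the observed covariances equal the true-score covariances, so only the own-variance terms attenuate.
True-score variance = [0.64 + 0.72 + 0.73] + 2.68 = 2.09 + 2.68 = 4.77.
Reliability = 4.77 / 5.68 = 0.8398.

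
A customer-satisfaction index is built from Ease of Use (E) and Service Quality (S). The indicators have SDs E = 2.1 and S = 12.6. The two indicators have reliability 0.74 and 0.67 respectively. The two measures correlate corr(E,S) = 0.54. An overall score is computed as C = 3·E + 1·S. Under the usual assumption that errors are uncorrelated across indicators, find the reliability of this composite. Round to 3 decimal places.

Var(C) = 3²·2.1² + 12.6² + 2·[3·2.1·12.6·0.54] = 198.45 + 85.7304 = 284.18.
Under uncorrelated errors the observed covariances equal the true-score covariances, so only the own-variance terms attenuate.
True-score variance = [3²·2.1²·0.74 + 12.6²·0.67] + 85.7304 = 135.74 + 85.7304 = 221.47.
Reliability = 221.47 / 284.18 = 0.779.

0.779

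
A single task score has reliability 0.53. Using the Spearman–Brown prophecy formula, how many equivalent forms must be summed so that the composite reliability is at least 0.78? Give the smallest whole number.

k ≥ ρ*(1−ρ₁)/(ρ₁(1−ρ*)) = 0.78·0.47 / (0.53·0.22) = 3.144.
Smallest integer k = 4.

4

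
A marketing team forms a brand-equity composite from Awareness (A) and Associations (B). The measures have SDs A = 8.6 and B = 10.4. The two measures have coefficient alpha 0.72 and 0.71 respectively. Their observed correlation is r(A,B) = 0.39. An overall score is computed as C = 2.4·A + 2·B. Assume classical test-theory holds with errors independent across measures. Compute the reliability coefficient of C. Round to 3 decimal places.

Var(C) = 2.4²·8.6² + 2²·10.4² + 2·[4.8·8.6·10.4·0.39] = 858.65 + 334.863 = 1193.51.
Under uncorrelated errors the observed covariances equal the true-score covariances, so only the own-variance terms attenuate.
True-score variance = [2.4²·8.6²·0.72 + 2²·10.4²·0.71] + 334.863 = 613.901 + 334.863 = 948.765.
Reliability = 948.765 / 1193.51 = 0.795.

0.795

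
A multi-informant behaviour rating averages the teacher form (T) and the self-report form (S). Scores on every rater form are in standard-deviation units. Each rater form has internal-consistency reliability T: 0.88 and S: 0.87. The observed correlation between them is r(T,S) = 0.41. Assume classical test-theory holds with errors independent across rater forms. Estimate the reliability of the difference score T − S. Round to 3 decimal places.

0.788

Var(T−S) = 1 + 1 − 2·0.41 = 2 − 0.82 = 1.18.
With uncorrelated errors the cross-covariances are all true-score covariance, so they carry over unchanged; only the diagonal terms shrink to ρᵢσᵢ².
True-score variance = [0.88 + 0.87] − 0.82 = 1.75 − 0.82 = 0.93.
Reliability = 0.93 / 1.18 = 0.788.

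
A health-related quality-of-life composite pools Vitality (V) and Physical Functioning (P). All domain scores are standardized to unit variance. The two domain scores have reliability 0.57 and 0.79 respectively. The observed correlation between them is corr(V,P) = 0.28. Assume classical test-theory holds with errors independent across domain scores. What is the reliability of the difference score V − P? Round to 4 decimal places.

0.5556

Var(V−P) = 1 + 1 − 2·0.28 = 2 − 0.56 = 1.44.
With uncorrelated errors the cross-covariances are all true-score covariance, so they carry over unchanged; only the diagonal terms shrink to ρᵢσᵢ².
True-score variance = [0.57 + 0.79] − 0.56 = 1.36 − 0.56 = 0.8.
Reliability = 0.8 / 1.44 = 0.5556.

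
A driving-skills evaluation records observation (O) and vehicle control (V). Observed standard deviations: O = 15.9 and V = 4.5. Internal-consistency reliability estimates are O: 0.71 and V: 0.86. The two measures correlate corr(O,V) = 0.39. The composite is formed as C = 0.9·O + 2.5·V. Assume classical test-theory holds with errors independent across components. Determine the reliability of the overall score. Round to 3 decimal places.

Var(C) = 0.9²·15.9² + 2.5²·4.5² + 2·[2.25·15.9·4.5·0.39] = 331.339 + 125.57 = 456.909.
Under uncorrelated errors the observed covariances equal the true-score covariances, so only the own-variance terms attenuate.
True-score variance = [0.9²·15.9²·0.71 + 2.5²·4.5²·0.86] + 125.57 = 254.235 + 125.57 = 379.805.
Reliability = 379.805 / 456.909 = 0.831.

0.831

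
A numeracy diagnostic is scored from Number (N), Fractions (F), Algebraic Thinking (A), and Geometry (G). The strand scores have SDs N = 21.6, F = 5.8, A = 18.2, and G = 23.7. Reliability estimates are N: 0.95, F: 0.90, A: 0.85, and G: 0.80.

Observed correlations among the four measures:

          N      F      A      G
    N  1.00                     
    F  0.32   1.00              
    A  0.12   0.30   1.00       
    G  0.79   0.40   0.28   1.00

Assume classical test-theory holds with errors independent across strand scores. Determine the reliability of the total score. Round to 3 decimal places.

Var(N+F+A+G) = 21.6² + 5.8² + 18.2² + 23.7² + 2·[21.6·5.8·0.32 + 21.6·18.2·0.12 + 21.6·23.7·0.79 + 5.8·18.2·0.30 + 5.8·23.7·0.40 + 18.2·23.7·0.28] = 1393.13 + 1398.22 = 2791.35.
With uncorrelated errors the cross-covariances are all true-score covariance, so they carry over unchanged; only the diagonal terms shrink to ρᵢσᵢ².
True-score variance = [21.6²·0.95 + 5.8²·0.90 + 18.2²·0.85 + 23.7²·0.80] + 1398.22 = 1204.41 + 1398.22 = 2602.63.
Reliability = 2602.63 / 2791.35 = 0.932.

0.932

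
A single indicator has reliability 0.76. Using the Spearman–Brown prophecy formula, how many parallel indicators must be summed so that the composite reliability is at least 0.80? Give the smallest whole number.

2

k ≥ ρ*(1−ρ₁)/(ρ₁(1−ρ*)) = 0.80·0.24 / (0.76·0.20) = 1.263.
Smallest integer k = 2.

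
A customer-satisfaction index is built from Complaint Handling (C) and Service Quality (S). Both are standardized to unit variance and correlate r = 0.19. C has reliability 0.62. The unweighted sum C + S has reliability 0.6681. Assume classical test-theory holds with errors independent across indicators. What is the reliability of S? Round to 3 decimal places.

0.590

Var(C+S) = 2 + 2·0.19 = 2.380.
True-score variance = ρ_C + ρ_S + 2·0.19, so 0.6681 = (0.62 + ρ_S + 0.38) / 2.380.
ρ_S = 0.6681·2.380 − 0.62 − 0.38 = 0.590.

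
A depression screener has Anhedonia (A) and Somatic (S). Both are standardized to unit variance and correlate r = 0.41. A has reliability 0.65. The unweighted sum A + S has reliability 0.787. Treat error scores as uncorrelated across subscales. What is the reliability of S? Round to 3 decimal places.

0.749

Var(A+S) = 2 + 2·0.41 = 2.820.
True-score variance = ρ_A + ρ_S + 2·0.41, so 0.787 = (0.65 + ρ_S + 0.82) / 2.820.
ρ_S = 0.787·2.820 − 0.65 − 0.82 = 0.749.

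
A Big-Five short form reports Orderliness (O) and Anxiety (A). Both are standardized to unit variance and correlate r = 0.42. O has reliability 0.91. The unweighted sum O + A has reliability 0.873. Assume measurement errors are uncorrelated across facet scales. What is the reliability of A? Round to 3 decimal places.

0.729

Var(O+A) = 2 + 2·0.42 = 2.840.
True-score variance = ρ_O + ρ_A + 2·0.42, so 0.873 = (0.91 + ρ_A + 0.84) / 2.840.
ρ_A = 0.873·2.840 − 0.91 − 0.84 = 0.729.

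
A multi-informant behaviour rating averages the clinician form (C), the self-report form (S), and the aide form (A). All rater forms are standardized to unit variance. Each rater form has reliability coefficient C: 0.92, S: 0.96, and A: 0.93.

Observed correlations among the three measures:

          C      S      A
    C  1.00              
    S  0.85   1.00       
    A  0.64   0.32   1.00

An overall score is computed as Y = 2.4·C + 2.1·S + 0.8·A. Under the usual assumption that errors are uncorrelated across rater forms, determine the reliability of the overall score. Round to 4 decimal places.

Var(Y) = 2.4² + 2.1² + 0.8² + 2·[5.04·0.85 + 1.92·0.64 + 1.68·0.32] = 10.81 + 12.1008 = 22.9108.
Because errors are independent across components, Cov(Tᵢ,Tⱼ) = Cov(Xᵢ,Xⱼ); the off-diagonal part of the true-score variance is the same as above.
True-score variance = [2.4²·0.92 + 2.1²·0.96 + 0.8²·0.93] + 12.1008 = 10.128 + 12.1008 = 22.2288.
Reliability = 22.2288 / 22.9108 = 0.9702.

0.9702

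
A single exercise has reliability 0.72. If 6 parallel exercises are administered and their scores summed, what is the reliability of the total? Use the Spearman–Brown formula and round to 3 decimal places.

0.939

ρ_k = kρ / (1 + (k−1)ρ) = 6·0.72 / (1 + 5·0.72) = 4.320 / 4.600 = 0.939.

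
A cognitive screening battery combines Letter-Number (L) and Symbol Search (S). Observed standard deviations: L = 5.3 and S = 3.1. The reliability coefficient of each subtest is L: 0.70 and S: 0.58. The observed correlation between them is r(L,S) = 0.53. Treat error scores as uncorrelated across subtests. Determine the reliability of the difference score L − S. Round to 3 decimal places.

0.386

Var(L−S) = 5.3² + 3.1² − 2·5.3·3.1·0.53 = 37.7 − 17.4158 = 20.2842.
Under uncorrelated errors the observed covariances equal the true-score covariances, so only the own-variance terms attenuate.
True-score variance = [5.3²·0.70 + 3.1²·0.58] − 17.4158 = 25.2368 − 17.4158 = 7.821.
Reliability = 7.821 / 20.2842 = 0.386.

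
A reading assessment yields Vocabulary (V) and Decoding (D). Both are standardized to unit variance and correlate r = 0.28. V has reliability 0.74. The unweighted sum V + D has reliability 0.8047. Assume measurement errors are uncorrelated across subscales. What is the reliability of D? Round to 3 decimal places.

0.760

Var(V+D) = 2 + 2·0.28 = 2.560.
True-score variance = ρ_V + ρ_D + 2·0.28, so 0.8047 = (0.74 + ρ_D + 0.56) / 2.560.
ρ_D = 0.8047·2.560 − 0.74 − 0.56 = 0.760.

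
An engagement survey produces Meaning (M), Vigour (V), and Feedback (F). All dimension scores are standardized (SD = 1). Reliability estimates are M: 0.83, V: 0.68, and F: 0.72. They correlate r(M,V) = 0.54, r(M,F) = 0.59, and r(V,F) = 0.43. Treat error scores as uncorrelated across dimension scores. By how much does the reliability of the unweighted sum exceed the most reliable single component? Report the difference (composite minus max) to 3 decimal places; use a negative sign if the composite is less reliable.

Var(sum) = 3 + 3.12 = 6.12; true-score variance = 2.23 + 3.12 = 5.35; composite reliability = 0.8742.
Max component reliability = 0.8300.
Difference = 0.8742 − 0.8300 = 0.044.

0.044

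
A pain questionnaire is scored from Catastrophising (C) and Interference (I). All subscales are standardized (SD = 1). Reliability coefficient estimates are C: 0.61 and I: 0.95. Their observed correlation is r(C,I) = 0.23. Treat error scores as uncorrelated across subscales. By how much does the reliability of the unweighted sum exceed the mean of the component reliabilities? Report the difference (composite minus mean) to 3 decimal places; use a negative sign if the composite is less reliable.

0.041

Var(sum) = 2 + 0.46 = 2.46; true-score variance = 1.56 + 0.46 = 2.02; composite reliability = 0.8211.
Mean component reliability = 0.7800.
Difference = 0.8211 − 0.7800 = 0.041.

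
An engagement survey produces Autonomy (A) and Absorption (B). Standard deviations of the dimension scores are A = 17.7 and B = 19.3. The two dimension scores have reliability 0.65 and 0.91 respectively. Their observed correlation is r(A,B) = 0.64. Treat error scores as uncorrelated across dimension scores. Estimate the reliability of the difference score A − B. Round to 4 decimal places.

0.4239

Var(A−B) = 17.7² + 19.3² − 2·17.7·19.3·0.64 = 685.78 − 437.261 = 248.519.
Because errors are independent across components, Cov(Tᵢ,Tⱼ) = Cov(Xᵢ,Xⱼ); the off-diagonal part of the true-score variance is the same as above.
True-score variance = [17.7²·0.65 + 19.3²·0.91] − 437.261 = 542.604 − 437.261 = 105.344.
Reliability = 105.344 / 248.519 = 0.4239.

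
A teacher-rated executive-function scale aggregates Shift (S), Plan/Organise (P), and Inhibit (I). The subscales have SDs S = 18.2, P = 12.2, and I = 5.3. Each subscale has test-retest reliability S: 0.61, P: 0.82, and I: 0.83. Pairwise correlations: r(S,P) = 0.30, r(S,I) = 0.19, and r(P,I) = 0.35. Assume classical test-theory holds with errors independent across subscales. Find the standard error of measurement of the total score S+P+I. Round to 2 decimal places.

Var(total) = 508.17 + 215.141 = 723.311.
True-score variance = 347.42 + 215.141 = 562.561, so reliability = 0.7778.
Error variance = 723.311 − 562.561 = 160.75; SEM = √160.75 = 12.68.

12.68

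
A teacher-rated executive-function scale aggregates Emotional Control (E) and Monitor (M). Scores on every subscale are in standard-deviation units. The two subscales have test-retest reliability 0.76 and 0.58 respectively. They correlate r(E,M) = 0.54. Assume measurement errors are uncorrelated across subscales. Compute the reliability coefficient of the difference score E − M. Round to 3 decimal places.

Var(E−M) = 1 + 1 − 2·0.54 = 2 − 1.08 = 0.92.
With uncorrelated errors the cross-covariances are all true-score covariance, so they carry over unchanged; only the diagonal terms shrink to ρᵢσᵢ².
True-score variance = [0.76 + 0.58] − 1.08 = 1.34 − 1.08 = 0.26.
Reliability = 0.26 / 0.92 = 0.283.

0.283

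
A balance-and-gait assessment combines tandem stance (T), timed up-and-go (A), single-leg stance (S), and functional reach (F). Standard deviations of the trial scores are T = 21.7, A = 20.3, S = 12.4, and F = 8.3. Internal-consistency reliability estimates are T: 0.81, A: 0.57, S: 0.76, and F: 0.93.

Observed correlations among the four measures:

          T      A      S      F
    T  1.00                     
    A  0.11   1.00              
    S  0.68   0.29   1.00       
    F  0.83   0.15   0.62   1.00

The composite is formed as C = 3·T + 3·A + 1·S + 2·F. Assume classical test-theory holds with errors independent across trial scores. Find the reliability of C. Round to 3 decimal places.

0.813

Var(C) = 3²·21.7² + 3²·20.3² + 12.4² + 2²·8.3² + 2·[9·21.7·20.3·0.11 + 3·21.7·12.4·0.68 + 6·21.7·8.3·0.83 + 3·20.3·12.4·0.29 + 6·20.3·8.3·0.15 + 2·12.4·8.3·0.62] = 8376.14 + 4760.47 = 13136.6.
With uncorrelated errors the cross-covariances are all true-score covariance, so they carry over unchanged; only the diagonal terms shrink to ρᵢσᵢ².
True-score variance = [3²·21.7²·0.81 + 3²·20.3²·0.57 + 12.4²·0.76 + 2²·8.3²·0.93] + 4760.47 = 5919.94 + 4760.47 = 10680.4.
Reliability = 10680.4 / 13136.6 = 0.813.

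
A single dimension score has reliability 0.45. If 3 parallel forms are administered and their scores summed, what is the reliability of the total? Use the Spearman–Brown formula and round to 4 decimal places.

0.7105

ρ_k = kρ / (1 + (k−1)ρ) = 3·0.45 / (1 + 2·0.45) = 1.350 / 1.900 = 0.7105.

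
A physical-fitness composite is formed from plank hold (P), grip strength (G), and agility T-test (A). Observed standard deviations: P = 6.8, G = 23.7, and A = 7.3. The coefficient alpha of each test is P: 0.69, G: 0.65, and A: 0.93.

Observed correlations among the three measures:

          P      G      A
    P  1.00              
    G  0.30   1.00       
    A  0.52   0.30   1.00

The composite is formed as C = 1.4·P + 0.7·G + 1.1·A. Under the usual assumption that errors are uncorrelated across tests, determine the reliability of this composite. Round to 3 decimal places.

0.812

Var(C) = 1.4²·6.8² + 0.7²·23.7² + 1.1²·7.3² + 2·[0.98·6.8·23.7·0.30 + 1.54·6.8·7.3·0.52 + 0.77·23.7·7.3·0.30] = 430.339 + 254.196 = 684.536.
With uncorrelated errors the cross-covariances are all true-score covariance, so they carry over unchanged; only the diagonal terms shrink to ρᵢσᵢ².
True-score variance = [1.4²·6.8²·0.69 + 0.7²·23.7²·0.65 + 1.1²·7.3²·0.93] + 254.196 = 301.4 + 254.196 = 555.597.
Reliability = 555.597 / 684.536 = 0.812.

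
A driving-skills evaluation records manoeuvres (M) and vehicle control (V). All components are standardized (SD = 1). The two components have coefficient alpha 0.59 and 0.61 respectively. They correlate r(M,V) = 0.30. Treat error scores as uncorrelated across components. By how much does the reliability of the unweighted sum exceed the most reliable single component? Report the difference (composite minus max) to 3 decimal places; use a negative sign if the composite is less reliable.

0.082

Var(sum) = 2 + 0.6 = 2.6; true-score variance = 1.2 + 0.6 = 1.8; composite reliability = 0.6923.
Max component reliability = 0.6100.
Difference = 0.6923 − 0.6100 = 0.082.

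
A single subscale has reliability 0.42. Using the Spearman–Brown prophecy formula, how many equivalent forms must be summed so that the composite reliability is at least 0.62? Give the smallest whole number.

k ≥ ρ*(1−ρ₁)/(ρ₁(1−ρ*)) = 0.62·0.58 / (0.42·0.38) = 2.253.
Smallest integer k = 3.

3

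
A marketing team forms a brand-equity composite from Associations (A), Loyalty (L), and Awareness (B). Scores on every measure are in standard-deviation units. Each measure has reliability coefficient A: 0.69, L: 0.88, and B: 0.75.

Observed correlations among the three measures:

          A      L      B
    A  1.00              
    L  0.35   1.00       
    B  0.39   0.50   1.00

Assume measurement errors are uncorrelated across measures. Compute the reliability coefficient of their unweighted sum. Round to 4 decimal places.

0.8759

Var(A+L+B) = 3 + 2·[0.35 + 0.39 + 0.50] = 3 + 2.48 = 5.48.
With uncorrelated errors the cross-covariances are all true-score covariance, so they carry over unchanged; only the diagonal terms shrink to ρᵢσᵢ².
True-score variance = [0.69 + 0.88 + 0.75] + 2.48 = 2.32 + 2.48 = 4.8.
Reliability = 4.8 / 5.48 = 0.8759.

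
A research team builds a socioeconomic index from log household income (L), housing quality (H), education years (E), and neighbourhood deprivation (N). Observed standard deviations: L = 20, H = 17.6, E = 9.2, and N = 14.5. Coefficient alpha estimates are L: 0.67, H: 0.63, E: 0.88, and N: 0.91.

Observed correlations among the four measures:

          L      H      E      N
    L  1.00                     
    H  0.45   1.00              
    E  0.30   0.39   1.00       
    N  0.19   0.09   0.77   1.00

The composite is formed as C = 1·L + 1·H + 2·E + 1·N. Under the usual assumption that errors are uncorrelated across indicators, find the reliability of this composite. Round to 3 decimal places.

Var(C) = 20² + 17.6² + 2²·9.2² + 14.5² + 2·[20·17.6·0.45 + 2·20·9.2·0.30 + 20·14.5·0.19 + 2·17.6·9.2·0.39 + 17.6·14.5·0.09 + 2·9.2·14.5·0.77] = 1258.57 + 1357.2 = 2615.77.
Because errors are independent across components, Cov(Tᵢ,Tⱼ) = Cov(Xᵢ,Xⱼ); the off-diagonal part of the true-score variance is the same as above.
True-score variance = [20²·0.67 + 17.6²·0.63 + 2²·9.2²·0.88 + 14.5²·0.91] + 1357.2 = 952.409 + 1357.2 = 2309.61.
Reliability = 2309.61 / 2615.77 = 0.883.

0.883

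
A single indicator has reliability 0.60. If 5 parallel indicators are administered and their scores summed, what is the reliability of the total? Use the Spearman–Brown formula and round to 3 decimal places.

0.882

ρ_k = kρ / (1 + (k−1)ρ) = 5·0.60 / (1 + 4·0.60) = 3.000 / 3.400 = 0.882.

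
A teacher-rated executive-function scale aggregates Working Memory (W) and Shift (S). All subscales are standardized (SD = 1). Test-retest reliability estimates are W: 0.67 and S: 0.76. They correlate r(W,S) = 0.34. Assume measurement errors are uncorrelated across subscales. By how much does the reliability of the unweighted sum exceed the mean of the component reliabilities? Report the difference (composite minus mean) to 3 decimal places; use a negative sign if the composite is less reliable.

Var(sum) = 2 + 0.68 = 2.68; true-score variance = 1.43 + 0.68 = 2.11; composite reliability = 0.7873.
Mean component reliability = 0.7150.
Difference = 0.7873 − 0.7150 = 0.072.

0.072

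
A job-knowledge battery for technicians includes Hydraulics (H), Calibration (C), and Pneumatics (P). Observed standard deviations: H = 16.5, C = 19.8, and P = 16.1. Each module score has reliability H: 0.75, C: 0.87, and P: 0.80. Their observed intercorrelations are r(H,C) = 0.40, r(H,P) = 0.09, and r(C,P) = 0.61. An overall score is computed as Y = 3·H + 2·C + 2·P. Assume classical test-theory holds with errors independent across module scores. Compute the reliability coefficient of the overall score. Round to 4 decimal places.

Var(Y) = 3²·16.5² + 2²·19.8² + 2²·16.1² + 2·[6·16.5·19.8·0.40 + 6·16.5·16.1·0.09 + 4·19.8·16.1·0.61] = 5055.25 + 3410.71 = 8465.96.
Under uncorrelated errors the observed covariances equal the true-score covariances, so only the own-variance terms attenuate.
True-score variance = [3²·16.5²·0.75 + 2²·19.8²·0.87 + 2²·16.1²·0.80] + 3410.71 = 4031.46 + 3410.71 = 7442.17.
Reliability = 7442.17 / 8465.96 = 0.8791.

0.8791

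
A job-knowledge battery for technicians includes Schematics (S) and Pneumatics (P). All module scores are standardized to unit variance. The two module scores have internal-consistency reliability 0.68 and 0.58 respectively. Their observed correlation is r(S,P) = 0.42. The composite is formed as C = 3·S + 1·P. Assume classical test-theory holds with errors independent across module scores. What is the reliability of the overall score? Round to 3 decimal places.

Var(C) = 3² + 1 + 2·[3·0.42] = 10 + 2.52 = 12.52.
Because errors are independent across components, Cov(Tᵢ,Tⱼ) = Cov(Xᵢ,Xⱼ); the off-diagonal part of the true-score variance is the same as above.
True-score variance = [3²·0.68 + 0.58] + 2.52 = 6.7 + 2.52 = 9.22.
Reliability = 9.22 / 12.52 = 0.736.

0.736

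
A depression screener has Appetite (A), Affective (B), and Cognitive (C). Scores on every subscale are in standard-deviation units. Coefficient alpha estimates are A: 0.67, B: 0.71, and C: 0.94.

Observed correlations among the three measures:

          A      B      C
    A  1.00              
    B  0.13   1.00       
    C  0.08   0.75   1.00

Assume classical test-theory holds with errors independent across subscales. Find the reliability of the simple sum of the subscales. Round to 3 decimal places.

0.862

Var(A+B+C) = 3 + 2·[0.13 + 0.08 + 0.75] = 3 + 1.92 = 4.92.
With uncorrelated errors the cross-covariances are all true-score covariance, so they carry over unchanged; only the diagonal terms shrink to ρᵢσᵢ².
True-score variance = [0.67 + 0.71 + 0.94] + 1.92 = 2.32 + 1.92 = 4.24.
Reliability = 4.24 / 4.92 = 0.862.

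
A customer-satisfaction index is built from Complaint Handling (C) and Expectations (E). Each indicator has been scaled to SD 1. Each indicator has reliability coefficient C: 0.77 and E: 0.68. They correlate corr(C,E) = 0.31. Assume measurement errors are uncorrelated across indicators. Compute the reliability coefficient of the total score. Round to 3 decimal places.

0.790

Var(C+E) = 2 + 2·[0.31] = 2 + 0.62 = 2.62.
Under uncorrelated errors the observed covariances equal the true-score covariances, so only the own-variance terms attenuate.
True-score variance = [0.77 + 0.68] + 0.62 = 1.45 + 0.62 = 2.07.
Reliability = 2.07 / 2.62 = 0.790.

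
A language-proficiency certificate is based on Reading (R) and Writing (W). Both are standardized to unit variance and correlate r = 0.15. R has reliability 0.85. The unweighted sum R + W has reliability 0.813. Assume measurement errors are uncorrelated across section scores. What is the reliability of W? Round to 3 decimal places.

Var(R+W) = 2 + 2·0.15 = 2.300.
True-score variance = ρ_R + ρ_W + 2·0.15, so 0.813 = (0.85 + ρ_W + 0.30) / 2.300.
ρ_W = 0.813·2.300 − 0.85 − 0.30 = 0.720.

0.720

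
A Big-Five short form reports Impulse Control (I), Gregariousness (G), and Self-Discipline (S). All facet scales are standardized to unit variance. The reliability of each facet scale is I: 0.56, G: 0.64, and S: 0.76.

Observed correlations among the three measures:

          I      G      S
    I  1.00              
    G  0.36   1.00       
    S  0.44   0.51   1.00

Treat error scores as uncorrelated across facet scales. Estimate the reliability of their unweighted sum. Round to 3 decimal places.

0.815

Var(I+G+S) = 3 + 2·[0.36 + 0.44 + 0.51] = 3 + 2.62 = 5.62.
Because errors are independent across components, Cov(Tᵢ,Tⱼ) = Cov(Xᵢ,Xⱼ); the off-diagonal part of the true-score variance is the same as above.
True-score variance = [0.56 + 0.64 + 0.76] + 2.62 = 1.96 + 2.62 = 4.58.
Reliability = 4.58 / 5.62 = 0.815.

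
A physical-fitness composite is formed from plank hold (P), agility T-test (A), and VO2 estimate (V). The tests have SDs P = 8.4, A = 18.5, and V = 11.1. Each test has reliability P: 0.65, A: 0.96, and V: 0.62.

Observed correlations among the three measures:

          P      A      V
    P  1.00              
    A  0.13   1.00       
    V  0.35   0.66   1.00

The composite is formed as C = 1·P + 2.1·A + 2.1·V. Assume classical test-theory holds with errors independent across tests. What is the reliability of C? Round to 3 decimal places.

0.918

Var(C) = 8.4² + 2.1²·18.5² + 2.1²·11.1² + 2·[2.1·8.4·18.5·0.13 + 2.1·8.4·11.1·0.35 + 4.41·18.5·11.1·0.66] = 2123.24 + 1417.29 = 3540.53.
Because errors are independent across components, Cov(Tᵢ,Tⱼ) = Cov(Xᵢ,Xⱼ); the off-diagonal part of the true-score variance is the same as above.
True-score variance = [8.4²·0.65 + 2.1²·18.5²·0.96 + 2.1²·11.1²·0.62] + 1417.29 = 1831.69 + 1417.29 = 3248.99.
Reliability = 3248.99 / 3540.53 = 0.918.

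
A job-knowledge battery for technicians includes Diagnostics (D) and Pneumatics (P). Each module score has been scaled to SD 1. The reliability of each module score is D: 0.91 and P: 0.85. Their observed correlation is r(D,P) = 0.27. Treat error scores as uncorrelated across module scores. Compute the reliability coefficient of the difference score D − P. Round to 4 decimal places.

0.8356

Var(D−P) = 1 + 1 − 2·0.27 = 2 − 0.54 = 1.46.
With uncorrelated errors the cross-covariances are all true-score covariance, so they carry over unchanged; only the diagonal terms shrink to ρᵢσᵢ².
True-score variance = [0.91 + 0.85] − 0.54 = 1.76 − 0.54 = 1.22.
Reliability = 1.22 / 1.46 = 0.8356.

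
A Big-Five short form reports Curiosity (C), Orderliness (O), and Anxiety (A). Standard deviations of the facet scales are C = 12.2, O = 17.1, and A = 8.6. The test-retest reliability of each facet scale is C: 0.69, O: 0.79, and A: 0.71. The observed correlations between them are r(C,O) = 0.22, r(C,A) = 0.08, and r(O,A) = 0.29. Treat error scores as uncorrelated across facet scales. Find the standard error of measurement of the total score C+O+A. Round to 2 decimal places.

Var(total) = 515.21 + 193.875 = 709.085.
True-score variance = 386.215 + 193.875 = 580.09, so reliability = 0.8181.
Error variance = 709.085 − 580.09 = 128.995; SEM = √128.995 = 11.36.

11.36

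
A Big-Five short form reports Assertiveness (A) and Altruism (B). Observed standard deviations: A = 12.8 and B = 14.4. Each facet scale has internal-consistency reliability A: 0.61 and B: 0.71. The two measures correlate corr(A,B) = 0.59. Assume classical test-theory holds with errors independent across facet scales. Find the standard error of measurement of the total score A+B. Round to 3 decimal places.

11.137

Var(total) = 371.2 + 217.498 = 588.698.
True-score variance = 247.168 + 217.498 = 464.666, so reliability = 0.7893.
Error variance = 588.698 − 464.666 = 124.032; SEM = √124.032 = 11.137.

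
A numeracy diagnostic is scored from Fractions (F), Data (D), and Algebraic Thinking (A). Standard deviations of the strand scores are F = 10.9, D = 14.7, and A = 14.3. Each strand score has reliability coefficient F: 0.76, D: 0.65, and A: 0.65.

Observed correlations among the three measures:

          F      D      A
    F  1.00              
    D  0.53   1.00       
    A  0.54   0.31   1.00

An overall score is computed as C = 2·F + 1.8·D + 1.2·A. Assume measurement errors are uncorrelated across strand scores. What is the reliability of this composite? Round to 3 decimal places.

0.833

Var(C) = 2²·10.9² + 1.8²·14.7² + 1.2²·14.3² + 2·[3.6·10.9·14.7·0.53 + 2.4·10.9·14.3·0.54 + 2.16·14.7·14.3·0.31] = 1469.84 + 1296.97 = 2766.8.
With uncorrelated errors the cross-covariances are all true-score covariance, so they carry over unchanged; only the diagonal terms shrink to ρᵢσᵢ².
True-score variance = [2²·10.9²·0.76 + 1.8²·14.7²·0.65 + 1.2²·14.3²·0.65] + 1296.97 = 1007.67 + 1296.97 = 2304.64.
Reliability = 2304.64 / 2766.8 = 0.833.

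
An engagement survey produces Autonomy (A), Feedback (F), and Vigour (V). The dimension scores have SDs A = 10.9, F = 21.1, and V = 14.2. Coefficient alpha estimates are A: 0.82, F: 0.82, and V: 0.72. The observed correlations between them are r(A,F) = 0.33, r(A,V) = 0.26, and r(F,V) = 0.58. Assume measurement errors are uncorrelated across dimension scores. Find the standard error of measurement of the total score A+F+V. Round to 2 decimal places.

12.57

Var(total) = 765.66 + 579.838 = 1345.5.
True-score variance = 607.677 + 579.838 = 1187.52, so reliability = 0.8826.
Error variance = 1345.5 − 1187.52 = 157.983; SEM = √157.983 = 12.57.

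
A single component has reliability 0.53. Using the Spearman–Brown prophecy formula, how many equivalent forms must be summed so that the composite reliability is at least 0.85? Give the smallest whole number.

6

k ≥ ρ*(1−ρ₁)/(ρ₁(1−ρ*)) = 0.85·0.47 / (0.53·0.15) = 5.025.
Smallest integer k = 6.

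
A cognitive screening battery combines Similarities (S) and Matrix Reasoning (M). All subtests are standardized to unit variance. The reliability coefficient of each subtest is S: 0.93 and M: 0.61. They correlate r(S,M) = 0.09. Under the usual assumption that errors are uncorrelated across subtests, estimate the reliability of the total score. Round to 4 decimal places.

0.7890

Var(S+M) = 2 + 2·[0.09] = 2 + 0.18 = 2.18.
Under uncorrelated errors the observed covariances equal the true-score covariances, so only the own-variance terms attenuate.
True-score variance = [0.93 + 0.61] + 0.18 = 1.54 + 0.18 = 1.72.
Reliability = 1.72 / 2.18 = 0.7890.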